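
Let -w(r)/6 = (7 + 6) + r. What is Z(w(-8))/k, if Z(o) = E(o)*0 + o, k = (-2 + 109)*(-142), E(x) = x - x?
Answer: 15/7597 ≈ 0.0019745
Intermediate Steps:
w(r) = -78 - 6*r (w(r) = -6*((7 + 6) + r) = -6*(13 + r) = -78 - 6*r)
E(x) = 0
k = -15194 (k = 107*(-142) = -15194)
Z(o) = o (Z(o) = 0*0 + o = 0 + o = o)
Z(w(-8))/k = (-78 - 6*(-8))/(-15194) = (-78 + 48)*(-1/15194) = -30*(-1/15194) = 15/7597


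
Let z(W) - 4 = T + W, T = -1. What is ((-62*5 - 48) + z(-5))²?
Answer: 129600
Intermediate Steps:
z(W) = 3 + W (z(W) = 4 + (-1 + W) = 3 + W)
((-62*5 - 48) + z(-5))² = ((-62*5 - 48) + (3 - 5))² = ((-310 - 48) - 2)² = (-358 - 2)² = (-360)² = 129600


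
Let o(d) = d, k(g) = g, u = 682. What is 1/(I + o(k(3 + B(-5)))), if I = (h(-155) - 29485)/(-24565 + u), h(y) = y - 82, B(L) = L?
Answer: -23883/18044 ≈ -1.3236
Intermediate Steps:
h(y) = -82 + y
I = 29722/23883 (I = ((-82 - 155) - 29485)/(-24565 + 682) = (-237 - 29485)/(-23883) = -29722*(-1/23883) = 29722/23883 ≈ 1.2445)
1/(I + o(k(3 + B(-5)))) = 1/(29722/23883 + (3 - 5)) = 1/(29722/23883 - 2) = 1/(-18044/23883) = -23883/18044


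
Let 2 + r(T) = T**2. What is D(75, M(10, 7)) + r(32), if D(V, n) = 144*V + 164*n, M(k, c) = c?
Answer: 12970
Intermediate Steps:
r(T) = -2 + T**2
D(75, M(10, 7)) + r(32) = (144*75 + 164*7) + (-2 + 32**2) = (10800 + 1148) + (-2 + 1024) = 11948 + 1022 = 12970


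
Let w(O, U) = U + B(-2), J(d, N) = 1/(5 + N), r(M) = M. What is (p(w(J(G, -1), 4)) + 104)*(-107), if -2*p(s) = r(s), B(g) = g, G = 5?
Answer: -11021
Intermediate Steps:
w(O, U) = -2 + U (w(O, U) = U - 2 = -2 + U)
p(s) = -s/2
(p(w(J(G, -1), 4)) + 104)*(-107) = (-(-2 + 4)/2 + 104)*(-107) = (-1/2*2 + 104)*(-107) = (-1 + 104)*(-107) = 103*(-107) = -11021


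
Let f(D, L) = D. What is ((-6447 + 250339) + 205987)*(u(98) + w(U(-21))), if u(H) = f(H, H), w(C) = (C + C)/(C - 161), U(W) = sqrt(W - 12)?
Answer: 572146664741/12977 - 72430519*I*sqrt(33)/12977 ≈ 4.4089e+7 - 32063.0*I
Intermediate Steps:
U(W) = sqrt(-12 + W)
w(C) = 2*C/(-161 + C) (w(C) = (2*C)/(-161 + C) = 2*C/(-161 + C))
u(H) = H
((-6447 + 250339) + 205987)*(u(98) + w(U(-21))) = ((-6447 + 250339) + 205987)*(98 + 2*sqrt(-12 - 21)/(-161 + sqrt(-12 - 21))) = (243892 + 205987)*(98 + 2*sqrt(-33)/(-161 + sqrt(-33))) = 449879*(98 + 2*(I*sqrt(33))/(-161 + I*sqrt(33))) = 449879*(98 + 2*I*sqrt(33)/(-161 + I*sqrt(33))) = 44088142 + 899758*I*sqrt(33)/(-161 + I*sqrt(33))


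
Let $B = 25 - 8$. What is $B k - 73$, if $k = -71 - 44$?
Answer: $-2028$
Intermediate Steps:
$B = 17$
$k = -115$
$B k - 73 = 17 \left(-115\right) - 73 = -1955 - 73 = -2028$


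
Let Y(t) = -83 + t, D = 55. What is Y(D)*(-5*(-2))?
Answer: -280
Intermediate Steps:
Y(D)*(-5*(-2)) = (-83 + 55)*(-5*(-2)) = -28*10 = -280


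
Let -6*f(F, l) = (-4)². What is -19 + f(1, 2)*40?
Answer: -377/3 ≈ -125.67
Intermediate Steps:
f(F, l) = -8/3 (f(F, l) = -⅙*(-4)² = -⅙*16 = -8/3)
-19 + f(1, 2)*40 = -19 - 8/3*40 = -19 - 320/3 = -377/3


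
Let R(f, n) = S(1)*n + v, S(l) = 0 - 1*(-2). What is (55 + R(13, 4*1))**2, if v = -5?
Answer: 3364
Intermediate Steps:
S(l) = 2 (S(l) = 0 + 2 = 2)
R(f, n) = -5 + 2*n (R(f, n) = 2*n - 5 = -5 + 2*n)
(55 + R(13, 4*1))**2 = (55 + (-5 + 2*(4*1)))**2 = (55 + (-5 + 2*4))**2 = (55 + (-5 + 8))**2 = (55 + 3)**2 = 58**2 = 3364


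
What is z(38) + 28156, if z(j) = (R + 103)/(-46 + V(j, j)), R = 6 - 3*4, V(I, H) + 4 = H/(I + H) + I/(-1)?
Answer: 4927106/175 ≈ 28155.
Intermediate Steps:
V(I, H) = -4 - I + H/(H + I) (V(I, H) = -4 + (H/(I + H) + I/(-1)) = -4 + (H/(H + I) + I*(-1)) = -4 + (H/(H + I) - I) = -4 + (-I + H/(H + I)) = -4 - I + H/(H + I))
R = -6 (R = 6 - 12 = -6)
z(j) = 97/(-46 + (-7*j - 2*j**2)/(2*j)) (z(j) = (-6 + 103)/(-46 + (-j**2 - 4*j - 3*j - j*j)/(j + j)) = 97/(-46 + (-j**2 - 4*j - 3*j - j**2)/((2*j))) = 97/(-46 + (1/(2*j))*(-7*j - 2*j**2)) = 97/(-46 + (-7*j - 2*j**2)/(2*j)))
z(38) + 28156 = -194/(99 + 2*38) + 28156 = -194/(99 + 76) + 28156 = -194/175 + 28156 = 4927106/175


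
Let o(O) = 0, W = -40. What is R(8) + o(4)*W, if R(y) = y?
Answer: 8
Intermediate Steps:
R(8) + o(4)*W = 8 + 0*(-40) = 8 + 0 = 8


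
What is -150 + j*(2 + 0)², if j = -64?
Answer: -406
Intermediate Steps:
-150 + j*(2 + 0)² = -150 - 64*(2 + 0)² = -150 - 64*2² = -150 - 64*4 = -150 - 256 = -406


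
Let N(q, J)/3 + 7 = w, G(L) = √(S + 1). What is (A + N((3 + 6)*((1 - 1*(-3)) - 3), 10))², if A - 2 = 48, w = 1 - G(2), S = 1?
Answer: 1042 - 192*√2 ≈ 770.47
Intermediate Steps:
G(L) = √2 (G(L) = √(1 + 1) = √2)
w = 1 - √2 ≈ -0.41421
N(q, J) = -18 - 3*√2 (N(q, J) = -21 + 3*(1 - √2) = -21 + (3 - 3*√2) = -18 - 3*√2)
A = 50 (A = 2 + 48 = 50)
(A + N((3 + 6)*((1 - 1*(-3)) - 3), 10))² = (50 + (-18 - 3*√2))² = (32 - 3*√2)²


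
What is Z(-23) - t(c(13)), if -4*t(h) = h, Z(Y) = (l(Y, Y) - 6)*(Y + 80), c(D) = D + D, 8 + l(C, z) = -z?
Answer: 1039/2 ≈ 519.50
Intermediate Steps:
l(C, z) = -8 - z
c(D) = 2*D
Z(Y) = (-14 - Y)*(80 + Y) (Z(Y) = ((-8 - Y) - 6)*(Y + 80) = (-14 - Y)*(80 + Y))
t(h) = -h/4
Z(-23) - t(c(13)) = (-1120 - 1*(-23)**2 - 94*(-23)) - (-1)*2*13/4 = (-1120 - 1*529 + 2162) - (-1)*26/4 = (-1120 - 529 + 2162) - 1*(-13/2) = 513 + 13/2 = 1039/2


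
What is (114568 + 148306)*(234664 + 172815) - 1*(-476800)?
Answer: 107116111446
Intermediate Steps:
(114568 + 148306)*(234664 + 172815) - 1*(-476800) = 262874*407479 + 476800 = 107115634646 + 476800 = 107116111446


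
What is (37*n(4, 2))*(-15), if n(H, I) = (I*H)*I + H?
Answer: -11100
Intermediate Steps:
n(H, I) = H + H*I² (n(H, I) = (H*I)*I + H = H*I² + H = H + H*I²)
(37*n(4, 2))*(-15) = (37*(4*(1 + 2²)))*(-15) = (37*(4*(1 + 4)))*(-15) = (37*(4*5))*(-15) = (37*20)*(-15) = 740*(-15) = -11100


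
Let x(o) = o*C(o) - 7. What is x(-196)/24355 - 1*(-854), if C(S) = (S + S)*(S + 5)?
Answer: 6124251/24355 ≈ 251.46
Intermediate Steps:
C(S) = 2*S*(5 + S) (C(S) = (2*S)*(5 + S) = 2*S*(5 + S))
x(o) = -7 + 2*o²*(5 + o) (x(o) = o*(2*o*(5 + o)) - 7 = 2*o²*(5 + o) - 7 = -7 + 2*o²*(5 + o))
x(-196)/24355 - 1*(-854) = (-7 + 2*(-196)²*(5 - 196))/24355 - 1*(-854) = (-7 + 2*38416*(-191))*(1/24355) + 854 = (-7 - 14674912)*(1/24355) + 854 = -14674919*1/24355 + 854 = -14674919/24355 + 854 = 6124251/24355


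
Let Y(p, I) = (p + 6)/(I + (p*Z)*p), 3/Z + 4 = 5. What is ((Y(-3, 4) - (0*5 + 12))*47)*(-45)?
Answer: 780435/31 ≈ 25175.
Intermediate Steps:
Z = 3 (Z = 3/(-4 + 5) = 3/1 = 3*1 = 3)
Y(p, I) = (6 + p)/(I + 3*p²) (Y(p, I) = (p + 6)/(I + (p*3)*p) = (6 + p)/(I + (3*p)*p) = (6 + p)/(I + 3*p²))
((Y(-3, 4) - (0*5 + 12))*47)*(-45) = (((6 - 3)/(4 + 3*(-3)²) - (0*5 + 12))*47)*(-45) = ((3/(4 + 3*9) - (0 + 12))*47)*(-45) = ((3/(4 + 27) - 1*12)*47)*(-45) = ((3/31 - 12)*47)*(-45) = -369/31*47*(-45) = -17343/31*(-45) = 780435/31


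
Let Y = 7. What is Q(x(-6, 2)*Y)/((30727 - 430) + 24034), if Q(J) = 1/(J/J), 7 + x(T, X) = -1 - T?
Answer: 1/54331 ≈ 1.8406e-5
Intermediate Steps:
x(T, X) = -8 - T (x(T, X) = -7 + (-1 - T) = -8 - T)
Q(J) = 1 (Q(J) = 1/1 = 1)
Q(x(-6, 2)*Y)/((30727 - 430) + 24034) = 1/((30727 - 430) + 24034) = 1/(30297 + 24034) = 1/54331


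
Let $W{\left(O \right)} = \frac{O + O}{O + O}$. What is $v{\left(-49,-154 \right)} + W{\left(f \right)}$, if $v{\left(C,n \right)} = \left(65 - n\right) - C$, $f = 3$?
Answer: $269$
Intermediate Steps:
$v{\left(C,n \right)} = 65 - C - n$
$W{\left(O \right)} = 1$ ($W{\left(O \right)} = \frac{2 O}{2 O} = 2 O \frac{1}{2 O} = 1$)
$v{\left(-49,-154 \right)} + W{\left(f \right)} = \left(65 - -49 - -154\right) + 1 = \left(65 + 49 + 154\right) + 1 = 268 + 1 = 269$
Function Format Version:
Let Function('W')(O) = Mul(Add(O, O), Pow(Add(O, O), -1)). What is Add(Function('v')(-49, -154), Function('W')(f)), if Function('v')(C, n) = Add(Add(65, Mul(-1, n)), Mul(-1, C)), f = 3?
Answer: 269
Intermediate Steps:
Function('v')(C, n) = Add(65, Mul(-1, C), Mul(-1, n))
Function('W')(O) = 1 (Function('W')(O) = Mul(Mul(2, O), Pow(Mul(2, O), -1)) = Mul(Mul(2, O), Mul(Rational(1, 2), Pow(O, -1))) = 1)
Add(Function('v')(-49, -154), Function('W')(f)) = Add(Add(65, Mul(-1, -49), Mul(-1, -154)), 1) = Add(Add(65, 49, 154), 1) = Add(268, 1) = 269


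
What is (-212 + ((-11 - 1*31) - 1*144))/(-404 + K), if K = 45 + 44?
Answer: 398/315 ≈ 1.2635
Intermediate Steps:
K = 89
(-212 + ((-11 - 1*31) - 1*144))/(-404 + K) = (-212 + ((-11 - 1*31) - 1*144))/(-404 + 89) = (-212 + ((-11 - 31) - 144))/(-315) = (-212 + (-42 - 144))*(-1/315) = (-212 - 186)*(-1/315) = -398*(-1/315) = 398/315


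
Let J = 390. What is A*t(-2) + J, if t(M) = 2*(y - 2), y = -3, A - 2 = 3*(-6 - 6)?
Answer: 730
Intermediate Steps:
A = -34 (A = 2 + 3*(-6 - 6) = 2 + 3*(-12) = 2 - 36 = -34)
t(M) = -10 (t(M) = 2*(-3 - 2) = 2*(-5) = -10)
A*t(-2) + J = -34*(-10) + 390 = 340 + 390 = 730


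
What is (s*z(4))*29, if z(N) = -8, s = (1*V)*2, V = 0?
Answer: 0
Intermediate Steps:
s = 0 (s = (1*0)*2 = 0*2 = 0)
(s*z(4))*29 = (0*(-8))*29 = 0*29 = 0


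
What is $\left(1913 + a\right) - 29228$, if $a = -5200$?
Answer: $-32515$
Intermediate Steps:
$\left(1913 + a\right) - 29228 = \left(1913 - 5200\right) - 29228 = -3287 - 29228 = -32515$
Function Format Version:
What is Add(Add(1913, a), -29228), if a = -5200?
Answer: -32515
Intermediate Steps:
Add(Add(1913, a), -29228) = Add(Add(1913, -5200), -29228) = Add(-3287, -29228) = -32515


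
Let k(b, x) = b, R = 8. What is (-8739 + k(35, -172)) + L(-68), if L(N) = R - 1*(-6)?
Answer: -8690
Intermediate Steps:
L(N) = 14 (L(N) = 8 - 1*(-6) = 8 + 6 = 14)
(-8739 + k(35, -172)) + L(-68) = (-8739 + 35) + 14 = -8704 + 14 = -8690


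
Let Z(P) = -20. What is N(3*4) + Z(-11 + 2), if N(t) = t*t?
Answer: 124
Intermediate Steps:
N(t) = t²
N(3*4) + Z(-11 + 2) = (3*4)² - 20 = 12² - 20 = 144 - 20 = 124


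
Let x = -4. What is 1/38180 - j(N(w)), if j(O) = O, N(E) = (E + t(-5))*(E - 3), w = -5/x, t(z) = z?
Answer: -1002221/152720 ≈ -6.5625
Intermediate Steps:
w = 5/4 (w = -5/(-4) = -5*(-1/4) = 5/4 ≈ 1.2500)
N(E) = (-5 + E)*(-3 + E) (N(E) = (E - 5)*(E - 3) = (-5 + E)*(-3 + E))
1/38180 - j(N(w)) = 1/38180 - (15 + (5/4)**2 - 8*5/4) = 1/38180 - (15 + 25/16 - 10) = 1/38180 - 1*105/16 = 1/38180 - 105/16 = -1002221/152720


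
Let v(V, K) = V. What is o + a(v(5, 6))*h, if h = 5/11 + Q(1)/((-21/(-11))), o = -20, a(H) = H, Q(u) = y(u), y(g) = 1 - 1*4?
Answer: -1970/77 ≈ -25.584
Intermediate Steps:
y(g) = -3 (y(g) = 1 - 4 = -3)
Q(u) = -3
h = -86/77 (h = 5/11 - 3/((-21/(-11))) = 5*(1/11) - 3/((-21*(-1/11))) = 5/11 - 3/21/11 = 5/11 - 3*11/21 = 5/11 - 11/7 = -86/77 ≈ -1.1169)
o + a(v(5, 6))*h = -20 + 5*(-86/77) = -20 - 430/77 = -1970/77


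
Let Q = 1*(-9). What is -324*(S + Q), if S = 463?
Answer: -147096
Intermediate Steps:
Q = -9
-324*(S + Q) = -324*(463 - 9) = -324*454 = -147096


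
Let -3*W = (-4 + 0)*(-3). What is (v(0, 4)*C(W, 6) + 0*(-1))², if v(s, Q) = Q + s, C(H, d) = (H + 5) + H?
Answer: 144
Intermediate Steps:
W = -4 (W = -(-4 + 0)*(-3)/3 = -(-4)*(-3)/3 = -⅓*12 = -4)
C(H, d) = 5 + 2*H (C(H, d) = (5 + H) + H = 5 + 2*H)
(v(0, 4)*C(W, 6) + 0*(-1))² = ((4 + 0)*(5 + 2*(-4)) + 0*(-1))² = (4*(5 - 8) + 0)² = (4*(-3) + 0)² = (-12 + 0)² = (-12)² = 144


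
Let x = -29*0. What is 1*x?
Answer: 0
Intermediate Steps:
x = 0
1*x = 1*0 = 0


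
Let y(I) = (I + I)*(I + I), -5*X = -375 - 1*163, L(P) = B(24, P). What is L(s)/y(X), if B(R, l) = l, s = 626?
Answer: 7825/578888 ≈ 0.013517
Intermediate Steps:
L(P) = P
X = 538/5 (X = -(-375 - 1*163)/5 = -(-375 - 163)/5 = -⅕*(-538) = 538/5 ≈ 107.60)
y(I) = 4*I² (y(I) = (2*I)*(2*I) = 4*I²)
L(s)/y(X) = 626/((4*(538/5)²)) = 626/((4*(289444/25))) = 626/(1157776/25) = 626*(25/1157776) = 7825/578888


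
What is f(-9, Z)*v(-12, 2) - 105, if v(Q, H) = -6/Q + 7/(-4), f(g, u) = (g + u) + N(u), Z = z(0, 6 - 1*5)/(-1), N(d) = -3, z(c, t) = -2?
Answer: -185/2 ≈ -92.500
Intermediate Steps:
Z = 2 (Z = -2/(-1) = -2*(-1) = 2)
f(g, u) = -3 + g + u (f(g, u) = (g + u) - 3 = -3 + g + u)
v(Q, H) = -7/4 - 6/Q (v(Q, H) = -6/Q + 7*(-¼) = -6/Q - 7/4 = -7/4 - 6/Q)
f(-9, Z)*v(-12, 2) - 105 = (-3 - 9 + 2)*(-7/4 - 6/(-12)) - 105 = -10*(-7/4 - 6*(-1/12)) - 105 = -10*(-7/4 + ½) - 105 = -10*(-5/4) - 105 = 25/2 - 105 = -185/2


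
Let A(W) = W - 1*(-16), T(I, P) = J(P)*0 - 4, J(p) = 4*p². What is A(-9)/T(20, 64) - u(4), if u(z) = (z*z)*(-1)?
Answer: 57/4 ≈ 14.250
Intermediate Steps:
u(z) = -z² (u(z) = z²*(-1) = -z²)
T(I, P) = -4 (T(I, P) = (4*P²)*0 - 4 = 0 - 4 = -4)
A(W) = 16 + W (A(W) = W + 16 = 16 + W)
A(-9)/T(20, 64) - u(4) = (16 - 9)/(-4) - (-1)*4² = 7*(-¼) - (-1)*16 = -7/4 - 1*(-16) = -7/4 + 16 = 57/4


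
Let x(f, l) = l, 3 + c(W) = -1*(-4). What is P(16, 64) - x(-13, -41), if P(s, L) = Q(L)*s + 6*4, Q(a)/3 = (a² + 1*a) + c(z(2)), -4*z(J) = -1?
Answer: 199793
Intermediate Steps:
z(J) = ¼ (z(J) = -¼*(-1) = ¼)
c(W) = 1 (c(W) = -3 - 1*(-4) = -3 + 4 = 1)
Q(a) = 3 + 3*a + 3*a² (Q(a) = 3*((a² + 1*a) + 1) = 3*((a² + a) + 1) = 3*((a + a²) + 1) = 3*(1 + a + a²) = 3 + 3*a + 3*a²)
P(s, L) = 24 + s*(3 + 3*L + 3*L²) (P(s, L) = (3 + 3*L + 3*L²)*s + 6*4 = s*(3 + 3*L + 3*L²) + 24 = 24 + s*(3 + 3*L + 3*L²))
P(16, 64) - x(-13, -41) = (24 + 3*16*(1 + 64 + 64²)) - 1*(-41) = (24 + 3*16*(1 + 64 + 4096)) + 41 = (24 + 3*16*4161) + 41 = (24 + 199728) + 41 = 199752 + 41 = 199793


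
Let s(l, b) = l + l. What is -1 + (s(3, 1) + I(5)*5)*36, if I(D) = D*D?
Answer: 4715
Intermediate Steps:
s(l, b) = 2*l
I(D) = D²
-1 + (s(3, 1) + I(5)*5)*36 = -1 + (2*3 + 5²*5)*36 = -1 + (6 + 25*5)*36 = -1 + (6 + 125)*36 = -1 + 131*36 = -1 + 4716 = 4715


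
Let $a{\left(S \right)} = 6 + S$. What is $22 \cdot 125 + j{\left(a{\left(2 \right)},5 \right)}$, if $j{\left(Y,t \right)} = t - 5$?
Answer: $2750$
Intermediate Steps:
$j{\left(Y,t \right)} = -5 + t$
$22 \cdot 125 + j{\left(a{\left(2 \right)},5 \right)} = 22 \cdot 125 + \left(-5 + 5\right) = 2750 + 0 = 2750$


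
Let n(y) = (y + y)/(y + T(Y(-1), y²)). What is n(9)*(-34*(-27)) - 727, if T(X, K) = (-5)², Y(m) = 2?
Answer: -241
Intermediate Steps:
T(X, K) = 25
n(y) = 2*y/(25 + y) (n(y) = (y + y)/(y + 25) = (2*y)/(25 + y) = 2*y/(25 + y))
n(9)*(-34*(-27)) - 727 = (2*9/(25 + 9))*(-34*(-27)) - 727 = (2*9/34)*918 - 727 = (2*9*(1/34))*918 - 727 = (9/17)*918 - 727 = 486 - 727 = -241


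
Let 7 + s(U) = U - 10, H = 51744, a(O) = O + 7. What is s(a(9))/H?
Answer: -1/51744 ≈ -1.9326e-5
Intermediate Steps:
a(O) = 7 + O
s(U) = -17 + U (s(U) = -7 + (U - 10) = -7 + (-10 + U) = -17 + U)
s(a(9))/H = (-17 + (7 + 9))/51744 = (-17 + 16)*(1/51744) = -1*1/51744 = -1/51744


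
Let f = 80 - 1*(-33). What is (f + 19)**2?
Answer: 17424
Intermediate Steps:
f = 113 (f = 80 + 33 = 113)
(f + 19)**2 = (113 + 19)**2 = 132**2 = 17424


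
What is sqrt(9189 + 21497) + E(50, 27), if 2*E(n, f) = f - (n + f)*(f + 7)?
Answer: -2591/2 + sqrt(30686) ≈ -1120.3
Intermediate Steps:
E(n, f) = f/2 - (7 + f)*(f + n)/2 (E(n, f) = (f - (n + f)*(f + 7))/2 = (f - (f + n)*(7 + f))/2 = (f - (7 + f)*(f + n))/2 = f/2 - (7 + f)*(f + n)/2)
sqrt(9189 + 21497) + E(50, 27) = sqrt(9189 + 21497) + (-3*27 - 7/2*50 - 1/2*27**2 - 1/2*27*50) = sqrt(30686) + (-81 - 175 - 1/2*729 - 675) = sqrt(30686) + (-81 - 175 - 729/2 - 675) = sqrt(30686) - 2591/2 = -2591/2 + sqrt(30686)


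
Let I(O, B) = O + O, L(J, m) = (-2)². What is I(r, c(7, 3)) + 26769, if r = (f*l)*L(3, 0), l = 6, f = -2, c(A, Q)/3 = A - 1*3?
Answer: 26673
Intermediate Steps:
c(A, Q) = -9 + 3*A (c(A, Q) = 3*(A - 1*3) = 3*(A - 3) = 3*(-3 + A) = -9 + 3*A)
L(J, m) = 4
r = -48 (r = -2*6*4 = -12*4 = -48)
I(O, B) = 2*O
I(r, c(7, 3)) + 26769 = 2*(-48) + 26769 = -96 + 26769 = 26673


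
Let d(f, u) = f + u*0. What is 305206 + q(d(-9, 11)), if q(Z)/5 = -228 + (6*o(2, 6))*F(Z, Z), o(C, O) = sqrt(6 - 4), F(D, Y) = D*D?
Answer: 304066 + 2430*sqrt(2) ≈ 3.0750e+5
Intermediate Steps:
F(D, Y) = D**2
o(C, O) = sqrt(2)
d(f, u) = f (d(f, u) = f + 0 = f)
q(Z) = -1140 + 30*sqrt(2)*Z**2 (q(Z) = 5*(-228 + (6*sqrt(2))*Z**2) = 5*(-228 + 6*sqrt(2)*Z**2) = -1140 + 30*sqrt(2)*Z**2)
305206 + q(d(-9, 11)) = 305206 + (-1140 + 30*sqrt(2)*(-9)**2) = 305206 + (-1140 + 30*sqrt(2)*81) = 305206 + (-1140 + 2430*sqrt(2)) = 304066 + 2430*sqrt(2)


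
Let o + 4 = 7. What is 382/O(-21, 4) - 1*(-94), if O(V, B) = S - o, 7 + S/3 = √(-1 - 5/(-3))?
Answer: 7402/95 - 191*√6/285 ≈ 76.274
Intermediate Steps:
o = 3 (o = -4 + 7 = 3)
S = -21 + √6 (S = -21 + 3*√(-1 - 5/(-3)) = -21 + 3*√(-1 - 5*(-⅓)) = -21 + 3*√(-1 + 5/3) = -21 + 3*√(⅔) = -21 + 3*(√6/3) = -21 + √6 ≈ -18.551)
O(V, B) = -24 + √6 (O(V, B) = (-21 + √6) - 1*3 = (-21 + √6) - 3 = -24 + √6)
382/O(-21, 4) - 1*(-94) = 382/(-24 + √6) - 1*(-94) = 382/(-24 + √6) + 94 = 94 + 382/(-24 + √6)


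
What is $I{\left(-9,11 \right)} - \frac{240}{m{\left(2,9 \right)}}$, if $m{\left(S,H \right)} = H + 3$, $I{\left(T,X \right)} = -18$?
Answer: $-38$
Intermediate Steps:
$m{\left(S,H \right)} = 3 + H$
$I{\left(-9,11 \right)} - \frac{240}{m{\left(2,9 \right)}} = -18 - \frac{240}{3 + 9} = -18 - \frac{240}{12} = -18 - 20 = -38$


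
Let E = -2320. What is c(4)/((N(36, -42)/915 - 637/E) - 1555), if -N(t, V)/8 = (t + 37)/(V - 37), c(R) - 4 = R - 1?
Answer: -6708048/1489874089 ≈ -0.0045024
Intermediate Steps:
c(R) = 3 + R (c(R) = 4 + (R - 1) = 4 + (-1 + R) = 3 + R)
N(t, V) = -8*(37 + t)/(-37 + V) (N(t, V) = -8*(t + 37)/(V - 37) = -8*(37 + t)/(-37 + V))
c(4)/((N(36, -42)/915 - 637/E) - 1555) = (3 + 4)/(((8*(-37 - 1*36)/(-37 - 42))/915 - 637/(-2320)) - 1555) = 7/(((8*(-37 - 36)/(-79))*(1/915) - 637*(-1/2320)) - 1555) = 7/(((8*(-1/79)*(-73))*(1/915) + 637/2320) - 1555) = 7/(((584/79)*(1/915) + 637/2320) - 1555) = 7/((584/72285 + 637/2320) - 1555) = 7/(1896017/6708048 - 1555) = 7/(-10429118623/6708048) = -6708048/10429118623*7 = -6708048/1489874089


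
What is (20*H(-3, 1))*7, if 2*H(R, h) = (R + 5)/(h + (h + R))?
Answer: -140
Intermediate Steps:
H(R, h) = (5 + R)/(2*(R + 2*h)) (H(R, h) = ((R + 5)/(h + (h + R)))/2 = ((5 + R)/(h + (R + h)))/2 = ((5 + R)/(R + 2*h))/2 = (5 + R)/(2*(R + 2*h)))
(20*H(-3, 1))*7 = (20*((5 - 3)/(2*(-3 + 2*1))))*7 = (20*((½)*2/(-3 + 2)))*7 = (20*((½)*2/(-1)))*7 = (20*((½)*(-1)*2))*7 = (20*(-1))*7 = -20*7 = -140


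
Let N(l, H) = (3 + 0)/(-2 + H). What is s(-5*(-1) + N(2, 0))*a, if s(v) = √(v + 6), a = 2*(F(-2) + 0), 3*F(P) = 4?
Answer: 4*√38/3 ≈ 8.2192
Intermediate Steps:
F(P) = 4/3 (F(P) = (⅓)*4 = 4/3)
N(l, H) = 3/(-2 + H)
a = 8/3 (a = 2*(4/3 + 0) = 2*(4/3) = 8/3 ≈ 2.6667)
s(v) = √(6 + v)
s(-5*(-1) + N(2, 0))*a = √(6 + (-5*(-1) + 3/(-2 + 0)))*(8/3) = √(6 + (5 + 3/(-2)))*(8/3) = √(6 + (5 + 3*(-½)))*(8/3) = √(6 + (5 - 3/2))*(8/3) = √(6 + 7/2)*(8/3) = √(19/2)*(8/3) = (√38/2)*(8/3) = 4*√38/3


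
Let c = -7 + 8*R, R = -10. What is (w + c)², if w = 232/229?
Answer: 387735481/52441 ≈ 7393.8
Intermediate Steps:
c = -87 (c = -7 + 8*(-10) = -7 - 80 = -87)
w = 232/229 (w = 232*(1/229) = 232/229 ≈ 1.0131)
(w + c)² = (232/229 - 87)² = (-19691/229)² = 387735481/52441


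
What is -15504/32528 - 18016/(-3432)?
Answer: 219085/45903 ≈ 4.7728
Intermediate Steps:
-15504/32528 - 18016/(-3432) = -15504*1/32528 - 18016*(-1/3432) = -51/107 + 2252/429 = 219085/45903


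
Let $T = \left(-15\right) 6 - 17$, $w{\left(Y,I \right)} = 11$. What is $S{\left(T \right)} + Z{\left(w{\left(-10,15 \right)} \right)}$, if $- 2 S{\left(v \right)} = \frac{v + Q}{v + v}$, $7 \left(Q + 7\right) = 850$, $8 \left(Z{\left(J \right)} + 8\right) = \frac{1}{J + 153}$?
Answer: $- \frac{7843699}{982688} \approx -7.9819$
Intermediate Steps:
$Z{\left(J \right)} = -8 + \frac{1}{8 \left(153 + J\right)}$ ($Z{\left(J \right)} = -8 + \frac{1}{8 \left(J + 153\right)} = -8 + \frac{1}{8 \left(153 + J\right)}$)
$Q = \frac{801}{7}$ ($Q = -7 + \frac{1}{7} \cdot 850 = -7 + \frac{850}{7} = \frac{801}{7} \approx 114.43$)
$T = -107$ ($T = -90 - 17 = -107$)
$S{\left(v \right)} = - \frac{\frac{801}{7} + v}{4 v}$ ($S{\left(v \right)} = - \frac{\left(v + \frac{801}{7}\right) \frac{1}{v + v}}{2} = - \frac{\left(\frac{801}{7} + v\right) \frac{1}{2 v}}{2} = - \frac{\frac{1}{2} \frac{1}{v} \left(\frac{801}{7} + v\right)}{2} = - \frac{\frac{801}{7} + v}{4 v}$)
$S{\left(T \right)} + Z{\left(w{\left(-10,15 \right)} \right)} = \frac{-801 - -749}{28 \left(-107\right)} + \frac{-9791 - 704}{8 \left(153 + 11\right)} = \frac{1}{28} \left(- \frac{1}{107}\right) \left(-801 + 749\right) + \frac{-9791 - 704}{8 \cdot 164} = \frac{1}{28} \left(- \frac{1}{107}\right) \left(-52\right) + \frac{1}{8} \cdot \frac{1}{164} \left(-10495\right) = \frac{13}{749} - \frac{10495}{1312} = - \frac{7843699}{982688}$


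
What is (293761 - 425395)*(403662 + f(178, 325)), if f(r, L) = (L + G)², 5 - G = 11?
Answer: -66530851182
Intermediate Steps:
G = -6 (G = 5 - 1*11 = 5 - 11 = -6)
f(r, L) = (-6 + L)² (f(r, L) = (L - 6)² = (-6 + L)²)
(293761 - 425395)*(403662 + f(178, 325)) = (293761 - 425395)*(403662 + (-6 + 325)²) = -131634*(403662 + 319²) = -131634*(403662 + 101761) = -131634*505423 = -66530851182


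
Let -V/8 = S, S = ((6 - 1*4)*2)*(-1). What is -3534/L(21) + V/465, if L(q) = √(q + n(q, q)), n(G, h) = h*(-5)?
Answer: 32/465 + 589*I*√21/7 ≈ 0.068817 + 385.59*I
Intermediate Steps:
n(G, h) = -5*h
L(q) = 2*√(-q) (L(q) = √(q - 5*q) = √(-4*q) = 2*√(-q))
S = -4 (S = ((6 - 4)*2)*(-1) = (2*2)*(-1) = 4*(-1) = -4)
V = 32 (V = -8*(-4) = 32)
-3534/L(21) + V/465 = -3534*(-I*√21/42) + 32/465 = -(-589)*I*√21/7 + 32/465 = 589*I*√21/7 + 32/465 = 32/465 + 589*I*√21/7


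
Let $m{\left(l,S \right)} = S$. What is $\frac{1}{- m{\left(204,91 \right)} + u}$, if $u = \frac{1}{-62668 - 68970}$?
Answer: $- \frac{131638}{11979059} \approx -0.010989$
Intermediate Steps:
$u = - \frac{1}{131638}$ ($u = \frac{1}{-131638} = - \frac{1}{131638} \approx -7.5966 \cdot 10^{-6}$)
$\frac{1}{- m{\left(204,91 \right)} + u} = \frac{1}{\left(-1\right) 91 - \frac{1}{131638}} = \frac{1}{-91 - \frac{1}{131638}} = \frac{1}{- \frac{11979059}{131638}} = - \frac{131638}{11979059}$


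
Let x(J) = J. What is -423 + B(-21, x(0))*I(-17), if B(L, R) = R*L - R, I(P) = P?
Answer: -423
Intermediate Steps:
B(L, R) = -R + L*R (B(L, R) = L*R - R = -R + L*R)
-423 + B(-21, x(0))*I(-17) = -423 + (0*(-1 - 21))*(-17) = -423 + (0*(-22))*(-17) = -423 + 0*(-17) = -423 + 0 = -423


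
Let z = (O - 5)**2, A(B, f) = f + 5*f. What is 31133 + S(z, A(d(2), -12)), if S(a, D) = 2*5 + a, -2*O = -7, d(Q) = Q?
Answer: 124581/4 ≈ 31145.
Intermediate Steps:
A(B, f) = 6*f
O = 7/2 (O = -1/2*(-7) = 7/2 ≈ 3.5000)
z = 9/4 (z = (7/2 - 5)**2 = (-3/2)**2 = 9/4 ≈ 2.2500)
S(a, D) = 10 + a
31133 + S(z, A(d(2), -12)) = 31133 + (10 + 9/4) = 31133 + 49/4 = 124581/4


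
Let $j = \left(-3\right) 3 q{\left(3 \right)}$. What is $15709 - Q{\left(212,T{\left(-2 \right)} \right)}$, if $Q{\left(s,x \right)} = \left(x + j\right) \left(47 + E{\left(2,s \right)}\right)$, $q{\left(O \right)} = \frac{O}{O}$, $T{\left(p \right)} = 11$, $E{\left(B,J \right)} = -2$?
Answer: $15619$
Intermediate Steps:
$q{\left(O \right)} = 1$
$j = -9$ ($j = \left(-3\right) 3 \cdot 1 = \left(-9\right) 1 = -9$)
$Q{\left(s,x \right)} = -405 + 45 x$ ($Q{\left(s,x \right)} = \left(x - 9\right) \left(47 - 2\right) = \left(-9 + x\right) 45 = -405 + 45 x$)
$15709 - Q{\left(212,T{\left(-2 \right)} \right)} = 15709 - \left(-405 + 45 \cdot 11\right) = 15709 - \left(-405 + 495\right) = 15709 - 90 = 15619$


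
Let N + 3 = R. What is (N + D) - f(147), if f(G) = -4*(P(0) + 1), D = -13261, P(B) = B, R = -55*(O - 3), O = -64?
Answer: -9575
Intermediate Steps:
R = 3685 (R = -55*(-64 - 3) = -55*(-67) = 3685)
N = 3682 (N = -3 + 3685 = 3682)
f(G) = -4 (f(G) = -4*(0 + 1) = -4*1 = -4)
(N + D) - f(147) = (3682 - 13261) - 1*(-4) = -9579 + 4 = -9575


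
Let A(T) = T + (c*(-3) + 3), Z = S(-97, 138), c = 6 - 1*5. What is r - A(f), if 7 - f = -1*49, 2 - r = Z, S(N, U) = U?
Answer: -192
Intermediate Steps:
c = 1 (c = 6 - 5 = 1)
Z = 138
r = -136 (r = 2 - 1*138 = 2 - 138 = -136)
f = 56 (f = 7 - (-1)*49 = 7 - 1*(-49) = 7 + 49 = 56)
A(T) = T (A(T) = T + (1*(-3) + 3) = T + (-3 + 3) = T + 0 = T)
r - A(f) = -136 - 1*56 = -136 - 56 = -192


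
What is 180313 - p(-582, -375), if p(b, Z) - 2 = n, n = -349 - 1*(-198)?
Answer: 180462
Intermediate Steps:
n = -151 (n = -349 + 198 = -151)
p(b, Z) = -149 (p(b, Z) = 2 - 151 = -149)
180313 - p(-582, -375) = 180313 - 1*(-149) = 180313 + 149 = 180462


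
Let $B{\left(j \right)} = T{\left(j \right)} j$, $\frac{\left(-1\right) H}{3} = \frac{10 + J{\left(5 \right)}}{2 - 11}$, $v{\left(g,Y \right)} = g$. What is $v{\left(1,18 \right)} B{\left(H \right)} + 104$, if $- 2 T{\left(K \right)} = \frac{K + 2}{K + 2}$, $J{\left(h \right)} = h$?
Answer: $\frac{203}{2} \approx 101.5$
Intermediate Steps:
$H = 5$ ($H = - 3 \frac{10 + 5}{2 - 11} = - 3 \frac{15}{-9} = - 3 \cdot 15 \left(- \frac{1}{9}\right) = \left(-3\right) \left(- \frac{5}{3}\right) = 5$)
$T{\left(K \right)} = - \frac{1}{2}$ ($T{\left(K \right)} = - \frac{\left(K + 2\right) \frac{1}{K + 2}}{2} = - \frac{\left(2 + K\right) \frac{1}{2 + K}}{2} = \left(- \frac{1}{2}\right) 1 = - \frac{1}{2}$)
$B{\left(j \right)} = - \frac{j}{2}$
$v{\left(1,18 \right)} B{\left(H \right)} + 104 = 1 \left(\left(- \frac{1}{2}\right) 5\right) + 104 = 1 \left(- \frac{5}{2}\right) + 104 = - \frac{5}{2} + 104 = \frac{203}{2}$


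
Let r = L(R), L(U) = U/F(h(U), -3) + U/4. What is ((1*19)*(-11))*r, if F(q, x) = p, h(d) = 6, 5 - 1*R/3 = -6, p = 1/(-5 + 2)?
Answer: 75867/4 ≈ 18967.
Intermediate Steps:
p = -⅓ (p = 1/(-3) = -⅓ ≈ -0.33333)
R = 33 (R = 15 - 3*(-6) = 15 + 18 = 33)
F(q, x) = -⅓
L(U) = -11*U/4 (L(U) = U/(-⅓) + U/4 = U*(-3) + U*(¼) = -3*U + U/4 = -11*U/4)
r = -363/4 (r = -11/4*33 = -363/4 ≈ -90.750)
((1*19)*(-11))*r = ((1*19)*(-11))*(-363/4) = (19*(-11))*(-363/4) = -209*(-363/4) = 75867/4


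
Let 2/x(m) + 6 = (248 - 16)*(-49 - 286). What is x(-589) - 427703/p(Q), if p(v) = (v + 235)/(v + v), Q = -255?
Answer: -847712906141/77726 ≈ -1.0906e+7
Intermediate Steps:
p(v) = (235 + v)/(2*v) (p(v) = (235 + v)/((2*v)) = (235 + v)*(1/(2*v)) = (235 + v)/(2*v))
x(m) = -1/38863 (x(m) = 2/(-6 + (248 - 16)*(-49 - 286)) = 2/(-6 + 232*(-335)) = 2/(-6 - 77720) = 2/(-77726) = 2*(-1/77726) = -1/38863)
x(-589) - 427703/p(Q) = -1/38863 - 427703*(-510/(235 - 255)) = -1/38863 - 427703/((½)*(-1/255)*(-20)) = -1/38863 - 427703/2/51 = -1/38863 - 427703*51/2 = -1/38863 - 21812853/2 = -847712906141/77726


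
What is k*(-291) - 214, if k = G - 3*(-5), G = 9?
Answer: -7198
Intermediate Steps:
k = 24 (k = 9 - 3*(-5) = 9 + 15 = 24)
k*(-291) - 214 = 24*(-291) - 214 = -6984 - 214 = -7198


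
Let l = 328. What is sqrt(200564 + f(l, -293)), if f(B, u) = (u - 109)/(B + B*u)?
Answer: sqrt(28746594835769)/11972 ≈ 447.84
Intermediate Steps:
f(B, u) = (-109 + u)/(B + B*u)
sqrt(200564 + f(l, -293)) = sqrt(200564 + (-109 - 293)/(328*(1 - 293))) = sqrt(200564 + (1/328)*(-402)/(-292)) = sqrt(200564 + (1/328)*(-1/292)*(-402)) = sqrt(200564 + 201/47888) = sqrt(9604609033/47888) = sqrt(28746594835769)/11972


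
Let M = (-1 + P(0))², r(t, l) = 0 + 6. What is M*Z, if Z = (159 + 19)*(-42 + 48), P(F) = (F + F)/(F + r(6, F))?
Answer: 1068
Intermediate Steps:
r(t, l) = 6
P(F) = 2*F/(6 + F) (P(F) = (F + F)/(F + 6) = (2*F)/(6 + F) = 2*F/(6 + F))
Z = 1068 (Z = 178*6 = 1068)
M = 1 (M = (-1 + 2*0/(6 + 0))² = (-1 + 2*0/6)² = (-1 + 2*0*(⅙))² = (-1 + 0)² = (-1)² = 1)
M*Z = 1*1068 = 1068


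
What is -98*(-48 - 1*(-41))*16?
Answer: 10976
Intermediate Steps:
-98*(-48 - 1*(-41))*16 = -98*(-48 + 41)*16 = -98*(-7)*16 = 686*16 = 10976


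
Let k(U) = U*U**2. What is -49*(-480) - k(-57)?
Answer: 208713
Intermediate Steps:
k(U) = U**3
-49*(-480) - k(-57) = -49*(-480) - 1*(-57)**3 = 23520 - 1*(-185193) = 23520 + 185193 = 208713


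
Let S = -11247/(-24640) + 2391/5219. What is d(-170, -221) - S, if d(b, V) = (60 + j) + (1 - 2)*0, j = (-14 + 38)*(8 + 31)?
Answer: 127964163027/128596160 ≈ 995.08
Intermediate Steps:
j = 936 (j = 24*39 = 936)
S = 117612333/128596160 (S = -11247*(-1/24640) + 2391*(1/5219) = 11247/24640 + 2391/5219 = 117612333/128596160 ≈ 0.91459)
d(b, V) = 996 (d(b, V) = (60 + 936) + (1 - 2)*0 = 996 - 1*0 = 996 + 0 = 996)
d(-170, -221) - S = 996 - 1*117612333/128596160 = 996 - 117612333/128596160 = 127964163027/128596160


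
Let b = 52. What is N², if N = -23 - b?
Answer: 5625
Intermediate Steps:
N = -75 (N = -23 - 1*52 = -23 - 52 = -75)
N² = (-75)² = 5625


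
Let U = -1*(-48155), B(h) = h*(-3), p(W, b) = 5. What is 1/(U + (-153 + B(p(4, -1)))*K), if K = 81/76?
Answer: 19/911543 ≈ 2.0844e-5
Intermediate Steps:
B(h) = -3*h
K = 81/76 (K = 81*(1/76) = 81/76 ≈ 1.0658)
U = 48155
1/(U + (-153 + B(p(4, -1)))*K) = 1/(48155 + (-153 - 3*5)*(81/76)) = 1/(48155 + (-153 - 15)*(81/76)) = 1/(48155 - 168*81/76) = 1/(48155 - 3402/19) = 1/(911543/19) = 19/911543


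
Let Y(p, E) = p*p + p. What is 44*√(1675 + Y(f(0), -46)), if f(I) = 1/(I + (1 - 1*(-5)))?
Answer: 22*√60307/3 ≈ 1800.9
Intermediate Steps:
f(I) = 1/(6 + I) (f(I) = 1/(I + (1 + 5)) = 1/(I + 6) = 1/(6 + I))
Y(p, E) = p + p² (Y(p, E) = p² + p = p + p²)
44*√(1675 + Y(f(0), -46)) = 44*√(1675 + (1 + 1/(6 + 0))/(6 + 0)) = 44*√(1675 + (1 + 1/6)/6) = 44*√(1675 + (1 + ⅙)/6) = 44*√(1675 + (⅙)*(7/6)) = 44*√(1675 + 7/36) = 44*√(60307/36) = 44*(√60307/6) = 22*√60307/3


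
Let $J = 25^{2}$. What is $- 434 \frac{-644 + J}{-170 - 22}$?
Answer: $- \frac{4123}{96} \approx -42.948$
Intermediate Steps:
$J = 625$
$- 434 \frac{-644 + J}{-170 - 22} = - 434 \frac{-644 + 625}{-170 - 22} = - 434 \left(- \frac{19}{-192}\right) = - 434 \left(\left(-19\right) \left(- \frac{1}{192}\right)\right) = \left(-434\right) \frac{19}{192} = - \frac{4123}{96}$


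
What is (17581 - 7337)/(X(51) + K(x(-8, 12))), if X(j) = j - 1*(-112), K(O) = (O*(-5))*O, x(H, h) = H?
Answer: -10244/157 ≈ -65.248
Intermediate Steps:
K(O) = -5*O**2 (K(O) = (-5*O)*O = -5*O**2)
X(j) = 112 + j (X(j) = j + 112 = 112 + j)
(17581 - 7337)/(X(51) + K(x(-8, 12))) = (17581 - 7337)/((112 + 51) - 5*(-8)**2) = 10244/(163 - 5*64) = 10244/(163 - 320) = 10244/(-157) = 10244*(-1/157) = -10244/157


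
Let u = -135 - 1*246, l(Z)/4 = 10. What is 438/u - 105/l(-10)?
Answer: -3835/1016 ≈ -3.7746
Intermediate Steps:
l(Z) = 40 (l(Z) = 4*10 = 40)
u = -381 (u = -135 - 246 = -381)
438/u - 105/l(-10) = 438/(-381) - 105/40 = 438*(-1/381) - 105*1/40 = -146/127 - 21/8 = -3835/1016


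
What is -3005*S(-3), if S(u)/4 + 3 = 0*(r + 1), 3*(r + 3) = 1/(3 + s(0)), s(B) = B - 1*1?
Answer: 36060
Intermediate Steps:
s(B) = -1 + B (s(B) = B - 1 = -1 + B)
r = -17/6 (r = -3 + 1/(3*(3 + (-1 + 0))) = -3 + 1/(3*(3 - 1)) = -3 + (⅓)/2 = -3 + (⅓)*(½) = -3 + ⅙ = -17/6 ≈ -2.8333)
S(u) = -12 (S(u) = -12 + 4*(0*(-17/6 + 1)) = -12 + 4*(0*(-11/6)) = -12 + 4*0 = -12 + 0 = -12)
-3005*S(-3) = -3005*(-12) = 36060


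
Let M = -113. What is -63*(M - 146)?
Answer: 16317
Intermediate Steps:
-63*(M - 146) = -63*(-113 - 146) = -63*(-259) = 16317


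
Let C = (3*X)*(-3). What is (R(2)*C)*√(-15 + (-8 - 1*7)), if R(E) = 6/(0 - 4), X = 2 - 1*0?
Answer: 27*I*√30 ≈ 147.89*I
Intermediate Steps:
X = 2 (X = 2 + 0 = 2)
R(E) = -3/2 (R(E) = 6/(-4) = 6*(-¼) = -3/2)
C = -18 (C = (3*2)*(-3) = 6*(-3) = -18)
(R(2)*C)*√(-15 + (-8 - 1*7)) = (-3/2*(-18))*√(-15 + (-8 - 1*7)) = 27*√(-15 + (-8 - 7)) = 27*√(-15 - 15) = 27*√(-30) = 27*(I*√30) = 27*I*√30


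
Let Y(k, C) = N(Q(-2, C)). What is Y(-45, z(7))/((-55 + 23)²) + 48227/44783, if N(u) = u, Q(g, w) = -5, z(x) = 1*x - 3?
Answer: 49160533/45857792 ≈ 1.0720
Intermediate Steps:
z(x) = -3 + x (z(x) = x - 3 = -3 + x)
Y(k, C) = -5
Y(-45, z(7))/((-55 + 23)²) + 48227/44783 = -5/(-55 + 23)² + 48227/44783 = -5/((-32)²) + 48227*(1/44783) = -5/1024 + 48227/44783 = 49160533/45857792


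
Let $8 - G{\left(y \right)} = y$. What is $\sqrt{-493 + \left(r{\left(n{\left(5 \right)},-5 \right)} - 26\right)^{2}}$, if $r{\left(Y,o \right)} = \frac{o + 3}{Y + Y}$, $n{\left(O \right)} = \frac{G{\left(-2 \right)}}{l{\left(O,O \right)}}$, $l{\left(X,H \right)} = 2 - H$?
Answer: $\frac{3 \sqrt{1861}}{10} \approx 12.942$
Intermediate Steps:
$G{\left(y \right)} = 8 - y$
$n{\left(O \right)} = \frac{10}{2 - O}$ ($n{\left(O \right)} = \frac{8 - -2}{2 - O} = \frac{8 + 2}{2 - O} = \frac{10}{2 - O}$)
$r{\left(Y,o \right)} = \frac{3 + o}{2 Y}$
$\sqrt{-493 + \left(r{\left(n{\left(5 \right)},-5 \right)} - 26\right)^{2}} = \sqrt{-493 + \left(\frac{3 - 5}{2 \left(- \frac{10}{-2 + 5}\right)} - 26\right)^{2}} = \sqrt{-493 + \left(\frac{1}{2} \frac{1}{\left(-10\right) \frac{1}{3}} \left(-2\right) - 26\right)^{2}} = \sqrt{-493 + \left(\frac{1}{2} \frac{1}{- \frac{10}{3}} \left(-2\right) - 26\right)^{2}} = \sqrt{-493 + \left(\frac{1}{2} \left(- \frac{3}{10}\right) \left(-2\right) - 26\right)^{2}} = \sqrt{-493 + \left(\frac{3}{10} - 26\right)^{2}} = \sqrt{-493 + \left(- \frac{257}{10}\right)^{2}} = \sqrt{-493 + \frac{66049}{100}} = \sqrt{\frac{16749}{100}} = \frac{3 \sqrt{1861}}{10}$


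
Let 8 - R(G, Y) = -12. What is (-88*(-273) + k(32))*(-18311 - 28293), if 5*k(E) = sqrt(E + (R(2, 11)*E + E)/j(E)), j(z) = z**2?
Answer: -1119614496 - 11651*sqrt(2090)/10 ≈ -1.1197e+9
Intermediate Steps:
R(G, Y) = 20 (R(G, Y) = 8 - 1*(-12) = 8 + 12 = 20)
k(E) = sqrt(E + 21/E)/5 (k(E) = sqrt(E + (20*E + E)/(E**2))/5 = sqrt(E + (21*E)/E**2)/5 = sqrt(E + 21/E)/5)
(-88*(-273) + k(32))*(-18311 - 28293) = (-88*(-273) + sqrt(32 + 21/32)/5)*(-18311 - 28293) = (24024 + sqrt(32 + 21*(1/32))/5)*(-46604) = (24024 + sqrt(32 + 21/32)/5)*(-46604) = (24024 + sqrt(1045/32)/5)*(-46604) = (24024 + (sqrt(2090)/8)/5)*(-46604) = (24024 + sqrt(2090)/40)*(-46604) = -1119614496 - 11651*sqrt(2090)/10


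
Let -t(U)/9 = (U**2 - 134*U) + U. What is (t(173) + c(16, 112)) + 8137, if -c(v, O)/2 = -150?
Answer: -53843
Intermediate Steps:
t(U) = -9*U**2 + 1197*U (t(U) = -9*((U**2 - 134*U) + U) = -9*(U**2 - 133*U) = -9*U**2 + 1197*U)
c(v, O) = 300 (c(v, O) = -2*(-150) = 300)
(t(173) + c(16, 112)) + 8137 = (9*173*(133 - 1*173) + 300) + 8137 = (9*173*(133 - 173) + 300) + 8137 = (9*173*(-40) + 300) + 8137 = (-62280 + 300) + 8137 = -61980 + 8137 = -53843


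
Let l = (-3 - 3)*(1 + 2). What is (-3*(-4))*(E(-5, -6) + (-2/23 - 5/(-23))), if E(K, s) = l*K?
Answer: 24876/23 ≈ 1081.6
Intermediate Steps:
l = -18 (l = -6*3 = -18)
E(K, s) = -18*K
(-3*(-4))*(E(-5, -6) + (-2/23 - 5/(-23))) = (-3*(-4))*(-18*(-5) + (-2/23 - 5/(-23))) = 12*(90 + (-2*1/23 - 5*(-1/23))) = 12*(90 + (-2/23 + 5/23)) = 12*(90 + 3/23) = 12*(2073/23) = 24876/23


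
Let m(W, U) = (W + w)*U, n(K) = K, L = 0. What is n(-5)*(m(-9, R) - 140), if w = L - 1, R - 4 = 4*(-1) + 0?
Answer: 700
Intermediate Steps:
R = 0 (R = 4 + (4*(-1) + 0) = 4 + (-4 + 0) = 4 - 4 = 0)
w = -1 (w = 0 - 1 = -1)
m(W, U) = U*(-1 + W) (m(W, U) = (W - 1)*U = (-1 + W)*U = U*(-1 + W))
n(-5)*(m(-9, R) - 140) = -5*(0*(-1 - 9) - 140) = -5*(0*(-10) - 140) = -5*(0 - 140) = -5*(-140) = 700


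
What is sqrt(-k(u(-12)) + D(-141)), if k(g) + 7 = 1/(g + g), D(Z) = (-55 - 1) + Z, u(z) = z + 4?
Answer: I*sqrt(3039)/4 ≈ 13.782*I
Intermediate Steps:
u(z) = 4 + z
D(Z) = -56 + Z
k(g) = -7 + 1/(2*g) (k(g) = -7 + 1/(g + g) = -7 + 1/(2*g))
sqrt(-k(u(-12)) + D(-141)) = sqrt(-(-7 + 1/(2*(4 - 12))) + (-56 - 141)) = sqrt(-(-7 + (1/2)/(-8)) - 197) = sqrt(-(-7 + (1/2)*(-1/8)) - 197) = sqrt(-(-7 - 1/16) - 197) = sqrt(-1*(-113/16) - 197) = sqrt(113/16 - 197) = sqrt(-3039/16) = I*sqrt(3039)/4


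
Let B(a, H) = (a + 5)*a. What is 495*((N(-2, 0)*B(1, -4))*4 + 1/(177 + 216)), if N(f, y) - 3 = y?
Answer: 4669005/131 ≈ 35641.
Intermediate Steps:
N(f, y) = 3 + y
B(a, H) = a*(5 + a) (B(a, H) = (5 + a)*a = a*(5 + a))
495*((N(-2, 0)*B(1, -4))*4 + 1/(177 + 216)) = 495*(((3 + 0)*(1*(5 + 1)))*4 + 1/(177 + 216)) = 495*((3*(1*6))*4 + 1/393) = 495*((3*6)*4 + 1/393) = 495*(18*4 + 1/393) = 495*(72 + 1/393) = 495*(28297/393) = 4669005/131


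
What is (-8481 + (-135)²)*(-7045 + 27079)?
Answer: 195211296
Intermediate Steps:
(-8481 + (-135)²)*(-7045 + 27079) = (-8481 + 18225)*20034 = 9744*20034 = 195211296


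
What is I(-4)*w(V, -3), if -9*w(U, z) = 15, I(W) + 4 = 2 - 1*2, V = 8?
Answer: 20/3 ≈ 6.6667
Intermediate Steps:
I(W) = -4 (I(W) = -4 + (2 - 1*2) = -4 + (2 - 2) = -4 + 0 = -4)
w(U, z) = -5/3 (w(U, z) = -⅑*15 = -5/3)
I(-4)*w(V, -3) = -4*(-5/3) = 20/3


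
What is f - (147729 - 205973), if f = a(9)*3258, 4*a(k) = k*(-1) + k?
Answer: 58244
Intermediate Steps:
a(k) = 0 (a(k) = (k*(-1) + k)/4 = (-k + k)/4 = (1/4)*0 = 0)
f = 0 (f = 0*3258 = 0)
f - (147729 - 205973) = 0 - (147729 - 205973) = 0 - 1*(-58244) = 0 + 58244 = 58244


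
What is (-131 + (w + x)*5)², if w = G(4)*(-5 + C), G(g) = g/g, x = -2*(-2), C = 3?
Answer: 14641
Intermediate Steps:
x = 4
G(g) = 1
w = -2 (w = 1*(-5 + 3) = 1*(-2) = -2)
(-131 + (w + x)*5)² = (-131 + (-2 + 4)*5)² = (-131 + 2*5)² = (-131 + 10)² = (-121)² = 14641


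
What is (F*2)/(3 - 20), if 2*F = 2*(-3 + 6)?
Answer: -6/17 ≈ -0.35294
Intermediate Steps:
F = 3 (F = (2*(-3 + 6))/2 = (2*3)/2 = (½)*6 = 3)
(F*2)/(3 - 20) = (3*2)/(3 - 20) = 6/(-17) = 6*(-1/17) = -6/17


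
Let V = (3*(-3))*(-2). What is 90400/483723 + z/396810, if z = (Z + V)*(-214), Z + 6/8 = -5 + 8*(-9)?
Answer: 3115314677/14218231380 ≈ 0.21911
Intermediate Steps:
Z = -311/4 (Z = -¾ + (-5 + 8*(-9)) = -¾ + (-5 - 72) = -¾ - 77 = -311/4 ≈ -77.750)
V = 18 (V = -9*(-2) = 18)
z = 25573/2 (z = (-311/4 + 18)*(-214) = -239/4*(-214) = 25573/2 ≈ 12787.)
90400/483723 + z/396810 = 90400/483723 + (25573/2)/396810 = 90400*(1/483723) + (25573/2)*(1/396810) = 90400/483723 + 25573/793620 = 3115314677/14218231380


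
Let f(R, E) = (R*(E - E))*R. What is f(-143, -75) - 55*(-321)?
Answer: 17655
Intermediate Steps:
f(R, E) = 0 (f(R, E) = (R*0)*R = 0*R = 0)
f(-143, -75) - 55*(-321) = 0 - 55*(-321) = 0 + 17655 = 17655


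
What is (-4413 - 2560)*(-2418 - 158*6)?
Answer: 23471118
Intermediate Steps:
(-4413 - 2560)*(-2418 - 158*6) = -6973*(-2418 - 948) = -6973*(-3366) = 23471118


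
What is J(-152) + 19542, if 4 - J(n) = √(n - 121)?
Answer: 19546 - I*√273 ≈ 19546.0 - 16.523*I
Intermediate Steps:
J(n) = 4 - √(-121 + n) (J(n) = 4 - √(n - 121) = 4 - √(-121 + n))
J(-152) + 19542 = (4 - √(-121 - 152)) + 19542 = (4 - √(-273)) + 19542 = (4 - I*√273) + 19542 = 19546 - I*√273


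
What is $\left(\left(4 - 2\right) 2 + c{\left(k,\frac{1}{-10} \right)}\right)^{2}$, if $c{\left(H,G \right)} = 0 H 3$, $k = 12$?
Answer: $16$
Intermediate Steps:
$c{\left(H,G \right)} = 0$ ($c{\left(H,G \right)} = 0 \cdot 3 = 0$)
$\left(\left(4 - 2\right) 2 + c{\left(k,\frac{1}{-10} \right)}\right)^{2} = \left(\left(4 - 2\right) 2 + 0\right)^{2} = \left(2 \cdot 2 + 0\right)^{2} = \left(4 + 0\right)^{2} = 4^{2} = 16$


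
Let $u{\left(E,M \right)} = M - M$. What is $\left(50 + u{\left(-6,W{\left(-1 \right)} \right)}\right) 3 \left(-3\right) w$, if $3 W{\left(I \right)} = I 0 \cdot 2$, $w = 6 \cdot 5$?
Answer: $-13500$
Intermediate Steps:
$w = 30$
$W{\left(I \right)} = 0$ ($W{\left(I \right)} = \frac{I 0 \cdot 2}{3} = \frac{0 \cdot 2}{3} = \frac{1}{3} \cdot 0 = 0$)
$u{\left(E,M \right)} = 0$
$\left(50 + u{\left(-6,W{\left(-1 \right)} \right)}\right) 3 \left(-3\right) w = \left(50 + 0\right) 3 \left(-3\right) 30 = 50 \left(\left(-9\right) 30\right) = 50 \left(-270\right) = -13500$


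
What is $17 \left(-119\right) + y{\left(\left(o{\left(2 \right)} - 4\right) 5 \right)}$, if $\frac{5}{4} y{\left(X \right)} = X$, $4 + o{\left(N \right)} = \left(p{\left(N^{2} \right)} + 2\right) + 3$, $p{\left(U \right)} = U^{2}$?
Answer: $-1971$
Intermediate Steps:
$o{\left(N \right)} = 1 + N^{4}$ ($o{\left(N \right)} = -4 + \left(\left(\left(N^{2}\right)^{2} + 2\right) + 3\right) = -4 + \left(\left(N^{4} + 2\right) + 3\right) = -4 + \left(\left(2 + N^{4}\right) + 3\right) = -4 + \left(5 + N^{4}\right) = 1 + N^{4}$)
$y{\left(X \right)} = \frac{4 X}{5}$
$17 \left(-119\right) + y{\left(\left(o{\left(2 \right)} - 4\right) 5 \right)} = 17 \left(-119\right) + \frac{4 \left(\left(1 + 2^{4}\right) - 4\right) 5}{5} = -2023 + \frac{4 \left(\left(1 + 16\right) - 4\right) 5}{5} = -2023 + \frac{4 \left(17 - 4\right) 5}{5} = -2023 + \frac{4 \cdot 13 \cdot 5}{5} = -2023 + \frac{4}{5} \cdot 65 = -2023 + 52 = -1971$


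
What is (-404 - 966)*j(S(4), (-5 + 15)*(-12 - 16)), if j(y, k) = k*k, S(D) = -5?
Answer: -107408000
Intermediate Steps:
j(y, k) = k**2
(-404 - 966)*j(S(4), (-5 + 15)*(-12 - 16)) = (-404 - 966)*((-5 + 15)*(-12 - 16))**2 = -1370*(10*(-28))**2 = -1370*(-280)**2 = -1370*78400 = -107408000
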